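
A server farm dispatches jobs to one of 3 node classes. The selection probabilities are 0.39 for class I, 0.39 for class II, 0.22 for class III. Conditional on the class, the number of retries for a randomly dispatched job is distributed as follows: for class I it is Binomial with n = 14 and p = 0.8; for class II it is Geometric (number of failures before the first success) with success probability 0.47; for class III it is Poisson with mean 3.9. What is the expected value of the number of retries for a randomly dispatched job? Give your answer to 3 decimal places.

5.666

Component means — I: 11.2; II: 1.12766; III: 3.9.
E[X] = 0.39·11.2 + 0.39·1.12766 + 0.22·3.9 = 5.66579.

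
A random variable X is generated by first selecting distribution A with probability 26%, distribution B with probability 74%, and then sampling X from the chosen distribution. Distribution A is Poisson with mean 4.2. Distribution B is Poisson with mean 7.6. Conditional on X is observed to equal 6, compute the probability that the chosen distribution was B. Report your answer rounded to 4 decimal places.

0.7693

Likelihoods P(X=6 | ·): A: 0.114321; B: 0.13394.
Posterior ∝ prior × likelihood. Numerator for B: 0.74·0.13394 = 0.0991158.
Normalizing constant: 0.26·0.114321 + 0.74·0.13394 = 0.128839.
P(B | observation) = 0.0991158 / 0.128839 = 0.769298.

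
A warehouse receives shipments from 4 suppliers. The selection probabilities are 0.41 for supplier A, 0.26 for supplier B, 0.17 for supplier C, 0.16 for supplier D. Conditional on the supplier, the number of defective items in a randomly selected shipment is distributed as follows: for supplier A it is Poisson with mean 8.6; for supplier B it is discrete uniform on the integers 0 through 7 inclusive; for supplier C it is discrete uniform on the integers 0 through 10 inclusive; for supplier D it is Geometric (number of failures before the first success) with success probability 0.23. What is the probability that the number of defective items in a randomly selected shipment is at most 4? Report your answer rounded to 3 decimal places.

Conditional on each supplier, P(X ≤ 4): A: 0.070054; B: 0.625; C: 0.454545; D: 0.729322.
By total probability, P(X ≤ 4) = 0.41·0.070054 + 0.26·0.625 + 0.17·0.454545 + 0.16·0.729322 = 0.385186.

0.385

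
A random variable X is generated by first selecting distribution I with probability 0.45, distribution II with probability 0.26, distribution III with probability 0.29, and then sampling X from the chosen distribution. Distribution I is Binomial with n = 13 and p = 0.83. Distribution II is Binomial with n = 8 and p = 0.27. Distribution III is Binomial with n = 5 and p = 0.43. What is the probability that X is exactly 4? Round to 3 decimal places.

0.056

Conditional on each component, P(X = 4): I: 4.02401e-05; II: 0.105644; III: 0.0974358.
By total probability, P(X = 4) = 0.45·4.02401e-05 + 0.26·0.105644 + 0.29·0.0974358 = 0.0557419.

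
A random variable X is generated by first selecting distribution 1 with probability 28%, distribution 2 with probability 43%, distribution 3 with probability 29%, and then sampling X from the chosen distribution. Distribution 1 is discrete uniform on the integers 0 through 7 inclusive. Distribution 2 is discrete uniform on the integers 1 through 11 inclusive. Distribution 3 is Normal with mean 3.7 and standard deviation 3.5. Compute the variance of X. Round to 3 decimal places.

Per component, 1: μ=3.5, E[X²]=17.5; 2: μ=6, E[X²]=46; 3: μ=3.7, E[X²]=25.94.
E[X] = 0.28·3.5 + 0.43·6 + 0.29·3.7 = 4.633.
E[X²] = 0.28·17.5 + 0.43·46 + 0.29·25.94 = 32.2026.
Var(X) = E[X²] − (E[X])² = 32.2026 − 21.4647 = 10.7379.

10.738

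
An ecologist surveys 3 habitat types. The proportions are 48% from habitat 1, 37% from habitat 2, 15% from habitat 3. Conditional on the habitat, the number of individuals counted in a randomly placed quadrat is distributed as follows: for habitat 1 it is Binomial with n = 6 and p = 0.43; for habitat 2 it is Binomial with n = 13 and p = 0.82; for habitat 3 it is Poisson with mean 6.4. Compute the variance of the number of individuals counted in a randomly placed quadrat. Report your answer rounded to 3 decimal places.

16.029

Per component, 1: μ=2.58, E[X²]=8.127; 2: μ=10.66, E[X²]=115.554; 3: μ=6.4, E[X²]=47.36.
E[X] = 0.48·2.58 + 0.37·10.66 + 0.15·6.4 = 6.1426.
E[X²] = 0.48·8.127 + 0.37·115.554 + 0.15·47.36 = 53.7601.
Var(X) = E[X²] − (E[X])² = 53.7601 − 37.7315 = 16.0286.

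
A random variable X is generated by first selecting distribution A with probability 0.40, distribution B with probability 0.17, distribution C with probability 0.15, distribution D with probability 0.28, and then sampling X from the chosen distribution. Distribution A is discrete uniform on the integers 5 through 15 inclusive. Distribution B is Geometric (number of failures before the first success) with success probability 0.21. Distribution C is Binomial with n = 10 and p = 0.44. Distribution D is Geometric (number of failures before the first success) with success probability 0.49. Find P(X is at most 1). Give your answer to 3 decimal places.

Conditional on each component, P(X ≤ 1): A: 0; B: 0.3759; C: 0.0268642; D: 0.7399.
By total probability, P(X ≤ 1) = 0.4·0 + 0.17·0.3759 + 0.15·0.0268642 + 0.28·0.7399 = 0.275105.

0.275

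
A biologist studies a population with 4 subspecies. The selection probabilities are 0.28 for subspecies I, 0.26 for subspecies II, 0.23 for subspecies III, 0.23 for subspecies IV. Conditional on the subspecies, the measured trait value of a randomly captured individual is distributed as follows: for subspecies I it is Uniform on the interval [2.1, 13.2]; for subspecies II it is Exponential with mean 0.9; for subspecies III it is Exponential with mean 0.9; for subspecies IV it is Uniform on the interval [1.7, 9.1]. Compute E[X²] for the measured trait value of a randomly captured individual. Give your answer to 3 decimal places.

27.811

For each component E[X²] = Var + (mean)², giving I: 68.79; II: 1.62; III: 1.62; IV: 33.7233.
Overall E[X²] = 0.28·68.79 + 0.26·1.62 + 0.23·1.62 + 0.23·33.7233 = 27.8114.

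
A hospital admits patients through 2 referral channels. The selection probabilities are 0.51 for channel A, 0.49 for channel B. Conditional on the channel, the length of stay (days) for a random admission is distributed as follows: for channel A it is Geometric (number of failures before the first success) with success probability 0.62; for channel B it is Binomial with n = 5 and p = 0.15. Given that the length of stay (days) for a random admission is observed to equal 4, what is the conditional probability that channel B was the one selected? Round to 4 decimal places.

Likelihoods P(X=4 | ·): A: 0.0129278; B: 0.00215156.
Posterior ∝ prior × likelihood. Numerator for B: 0.49·0.00215156 = 0.00105427.
Normalizing constant: 0.51·0.0129278 + 0.49·0.00215156 = 0.00764747.
P(B | observation) = 0.00105427 / 0.00764747 = 0.137858.

0.1379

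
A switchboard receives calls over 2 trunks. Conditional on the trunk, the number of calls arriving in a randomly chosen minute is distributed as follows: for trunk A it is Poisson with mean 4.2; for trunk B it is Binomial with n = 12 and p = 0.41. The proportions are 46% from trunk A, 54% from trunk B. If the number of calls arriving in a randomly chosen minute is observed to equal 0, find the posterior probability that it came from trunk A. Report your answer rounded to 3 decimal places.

Likelihoods P(X=0 | ·): A: 0.0149956; B: 0.0017792.
Posterior ∝ prior × likelihood. Numerator for A: 0.46·0.0149956 = 0.00689797.
Normalizing constant: 0.46·0.0149956 + 0.54·0.0017792 = 0.00785873.
P(A | observation) = 0.00689797 / 0.00785873 = 0.877745.

0.878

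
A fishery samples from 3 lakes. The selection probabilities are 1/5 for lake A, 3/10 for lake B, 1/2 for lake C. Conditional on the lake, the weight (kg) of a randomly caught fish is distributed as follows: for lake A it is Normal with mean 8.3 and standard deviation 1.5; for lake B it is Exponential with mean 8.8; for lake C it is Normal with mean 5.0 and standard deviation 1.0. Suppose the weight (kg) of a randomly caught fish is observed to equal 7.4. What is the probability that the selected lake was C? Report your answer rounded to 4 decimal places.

0.1592

Likelihoods f(7.4 | ·): A: 0.22215; B: 0.0490134; C: 0.0223945.
Posterior ∝ prior × likelihood. Numerator for C: 0.5·0.0223945 = 0.0111973.
Normalizing constant: 0.2·0.22215 + 0.3·0.0490134 + 0.5·0.0223945 = 0.0703312.
P(C | observation) = 0.0111973 / 0.0703312 = 0.159208.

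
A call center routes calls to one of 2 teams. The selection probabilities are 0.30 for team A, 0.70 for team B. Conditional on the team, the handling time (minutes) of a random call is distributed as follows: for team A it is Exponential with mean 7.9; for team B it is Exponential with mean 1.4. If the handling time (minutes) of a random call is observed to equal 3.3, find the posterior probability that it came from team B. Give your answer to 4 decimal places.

Likelihoods f(3.3 | ·): A: 0.0833602; B: 0.067636.
Posterior ∝ prior × likelihood. Numerator for B: 0.7·0.067636 = 0.0473452.
Normalizing constant: 0.3·0.0833602 + 0.7·0.067636 = 0.0723533.
P(B | observation) = 0.0473452 / 0.0723533 = 0.654362.

0.6544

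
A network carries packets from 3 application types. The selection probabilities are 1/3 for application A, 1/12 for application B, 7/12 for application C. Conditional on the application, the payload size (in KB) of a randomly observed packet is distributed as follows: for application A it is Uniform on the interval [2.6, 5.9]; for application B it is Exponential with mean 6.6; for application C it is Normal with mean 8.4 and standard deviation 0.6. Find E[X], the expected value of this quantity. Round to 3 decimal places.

6.867

Component means — A: 4.25; B: 6.6; C: 8.4.
E[X] = 0.333333·4.25 + 0.0833333·6.6 + 0.583333·8.4 = 6.86667.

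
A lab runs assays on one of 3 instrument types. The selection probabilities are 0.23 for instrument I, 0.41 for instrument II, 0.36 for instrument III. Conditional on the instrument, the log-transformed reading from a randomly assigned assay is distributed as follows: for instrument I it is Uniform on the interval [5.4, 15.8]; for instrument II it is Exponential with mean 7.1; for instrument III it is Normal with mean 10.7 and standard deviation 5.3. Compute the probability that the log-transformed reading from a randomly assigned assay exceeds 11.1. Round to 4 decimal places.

0.3590

Conditional on each instrument, P(X > 11.1): I: 0.451923; II: 0.209427; III: 0.46992.
By total probability, P(X > 11.1) = 0.23·0.451923 + 0.41·0.209427 + 0.36·0.46992 = 0.358978.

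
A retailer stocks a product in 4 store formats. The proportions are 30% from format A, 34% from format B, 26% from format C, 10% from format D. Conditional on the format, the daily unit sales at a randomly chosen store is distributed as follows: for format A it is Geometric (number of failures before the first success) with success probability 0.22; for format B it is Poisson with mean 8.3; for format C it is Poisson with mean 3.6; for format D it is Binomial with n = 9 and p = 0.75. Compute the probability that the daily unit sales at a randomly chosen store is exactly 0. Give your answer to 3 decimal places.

Conditional on each format, P(X = 0): A: 0.22; B: 0.000248517; C: 0.0273237; D: 3.8147e-06.
By total probability, P(X = 0) = 0.3·0.22 + 0.34·0.000248517 + 0.26·0.0273237 + 0.1·3.8147e-06 = 0.073189.

0.073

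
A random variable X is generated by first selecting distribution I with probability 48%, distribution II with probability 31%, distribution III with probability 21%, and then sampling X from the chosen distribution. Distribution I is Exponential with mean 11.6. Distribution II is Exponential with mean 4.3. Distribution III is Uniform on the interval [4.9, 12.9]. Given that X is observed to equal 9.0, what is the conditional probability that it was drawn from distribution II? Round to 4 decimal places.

0.1641

Likelihoods f(9.0 | ·): I: 0.0396816; II: 0.0286776; III: 0.125.
Posterior ∝ prior × likelihood. Numerator for II: 0.31·0.0286776 = 0.00889006.
Normalizing constant: 0.48·0.0396816 + 0.31·0.0286776 + 0.21·0.125 = 0.0541872.
P(II | observation) = 0.00889006 / 0.0541872 = 0.164062.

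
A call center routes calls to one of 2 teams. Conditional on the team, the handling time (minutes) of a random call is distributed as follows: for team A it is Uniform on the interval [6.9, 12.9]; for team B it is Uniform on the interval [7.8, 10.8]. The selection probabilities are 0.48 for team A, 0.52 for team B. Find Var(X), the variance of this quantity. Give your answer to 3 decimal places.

Per component, A: μ=9.9, E[X²]=101.01; B: μ=9.3, E[X²]=87.24.
E[X] = 0.48·9.9 + 0.52·9.3 = 9.588.
E[X²] = 0.48·101.01 + 0.52·87.24 = 93.8496.
Var(X) = E[X²] − (E[X])² = 93.8496 − 91.9297 = 1.91986.

1.920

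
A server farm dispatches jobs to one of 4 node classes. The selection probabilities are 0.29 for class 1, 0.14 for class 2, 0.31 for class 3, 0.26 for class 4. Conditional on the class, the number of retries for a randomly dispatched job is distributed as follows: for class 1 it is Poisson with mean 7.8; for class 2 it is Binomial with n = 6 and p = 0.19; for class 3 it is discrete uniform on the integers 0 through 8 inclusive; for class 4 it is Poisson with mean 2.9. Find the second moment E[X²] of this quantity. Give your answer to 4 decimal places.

30.1841

For each component E[X²] = Var + (mean)², giving 1: 68.64; 2: 2.223; 3: 22.6667; 4: 11.31.
Overall E[X²] = 0.29·68.64 + 0.14·2.223 + 0.31·22.6667 + 0.26·11.31 = 30.1841.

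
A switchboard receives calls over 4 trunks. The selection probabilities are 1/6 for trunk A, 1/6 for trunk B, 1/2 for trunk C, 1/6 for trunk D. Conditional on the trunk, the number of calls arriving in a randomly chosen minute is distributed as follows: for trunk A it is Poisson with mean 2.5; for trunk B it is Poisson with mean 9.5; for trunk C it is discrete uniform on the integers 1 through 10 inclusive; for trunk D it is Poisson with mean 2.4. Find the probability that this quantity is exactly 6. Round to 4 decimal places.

0.0714

Conditional on each trunk, P(X = 6): A: 0.0278337; B: 0.0764208; C: 0.1; D: 0.0240784.
By total probability, P(X = 6) = 0.166667·0.0278337 + 0.166667·0.0764208 + 0.5·0.1 + 0.166667·0.0240784 = 0.0713888.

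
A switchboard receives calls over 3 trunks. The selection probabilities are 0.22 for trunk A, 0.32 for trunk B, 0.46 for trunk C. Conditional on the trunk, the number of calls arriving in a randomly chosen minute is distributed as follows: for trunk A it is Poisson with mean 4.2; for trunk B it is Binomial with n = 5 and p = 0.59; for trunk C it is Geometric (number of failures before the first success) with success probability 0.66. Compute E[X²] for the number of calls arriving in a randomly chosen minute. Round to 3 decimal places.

8.458

For each component E[X²] = Var + (mean)², giving A: 21.84; B: 9.912; C: 1.04591.
Overall E[X²] = 0.22·21.84 + 0.32·9.912 + 0.46·1.04591 = 8.45776.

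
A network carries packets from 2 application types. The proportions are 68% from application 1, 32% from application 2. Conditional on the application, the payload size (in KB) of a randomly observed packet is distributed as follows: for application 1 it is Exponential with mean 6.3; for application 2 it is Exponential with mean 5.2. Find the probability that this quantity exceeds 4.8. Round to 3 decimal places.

0.445

Conditional on each application, P(X > 4.8): 1: 0.466776; 2: 0.397295.
By total probability, P(X > 4.8) = 0.68·0.466776 + 0.32·0.397295 = 0.444542.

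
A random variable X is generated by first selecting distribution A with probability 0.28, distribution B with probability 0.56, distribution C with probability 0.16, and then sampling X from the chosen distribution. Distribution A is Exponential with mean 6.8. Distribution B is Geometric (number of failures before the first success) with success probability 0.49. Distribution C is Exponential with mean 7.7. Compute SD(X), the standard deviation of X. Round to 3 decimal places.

Per component, A: μ=6.8, E[X²]=92.48; B: μ=1.04082, E[X²]=3.20741; C: μ=7.7, E[X²]=118.58.
E[X] = 0.28·6.8 + 0.56·1.04082 + 0.16·7.7 = 3.71886.
E[X²] = 0.28·92.48 + 0.56·3.20741 + 0.16·118.58 = 46.6634.
Var(X) = E[X²] − (E[X])² = 46.6634 − 13.8299 = 32.8335.
SD(X) = √32.8335 = 5.73005.

5.730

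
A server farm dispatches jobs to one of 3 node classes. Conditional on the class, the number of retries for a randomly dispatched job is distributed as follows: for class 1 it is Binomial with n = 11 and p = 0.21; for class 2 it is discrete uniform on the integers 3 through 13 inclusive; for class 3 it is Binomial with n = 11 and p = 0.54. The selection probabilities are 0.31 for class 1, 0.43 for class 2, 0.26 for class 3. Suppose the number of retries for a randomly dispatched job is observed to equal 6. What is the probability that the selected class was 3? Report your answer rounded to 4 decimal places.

Likelihoods P(X=6 | ·): 1: 0.0121925; 2: 0.0909091; 3: 0.235936.
Posterior ∝ prior × likelihood. Numerator for 3: 0.26·0.235936 = 0.0613433.
Normalizing constant: 0.31·0.0121925 + 0.43·0.0909091 + 0.26·0.235936 = 0.104214.
P(3 | observation) = 0.0613433 / 0.104214 = 0.588629.

0.5886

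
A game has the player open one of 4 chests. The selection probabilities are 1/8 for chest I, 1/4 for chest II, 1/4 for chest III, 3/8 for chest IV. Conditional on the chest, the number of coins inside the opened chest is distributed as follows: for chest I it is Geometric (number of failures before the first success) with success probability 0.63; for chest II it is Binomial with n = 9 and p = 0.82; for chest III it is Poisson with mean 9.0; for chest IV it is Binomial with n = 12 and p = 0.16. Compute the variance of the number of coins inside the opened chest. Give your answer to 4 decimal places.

Per component, I: μ=0.587302, E[X²]=1.27715; II: μ=7.38, E[X²]=55.7928; III: μ=9, E[X²]=90; IV: μ=1.92, E[X²]=5.2992.
E[X] = 0.125·0.587302 + 0.25·7.38 + 0.25·9 + 0.375·1.92 = 4.88841.
E[X²] = 0.125·1.27715 + 0.25·55.7928 + 0.25·90 + 0.375·5.2992 = 38.595.
Var(X) = E[X²] − (E[X])² = 38.595 − 23.8966 = 14.6985.

14.6985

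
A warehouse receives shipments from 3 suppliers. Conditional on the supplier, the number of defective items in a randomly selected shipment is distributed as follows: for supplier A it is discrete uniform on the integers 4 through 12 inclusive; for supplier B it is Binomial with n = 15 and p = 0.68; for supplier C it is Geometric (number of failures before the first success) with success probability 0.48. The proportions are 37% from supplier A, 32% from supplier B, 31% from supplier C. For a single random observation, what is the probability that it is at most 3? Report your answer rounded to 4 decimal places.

Conditional on each supplier, P(X ≤ 3): A: 0; B: 0.000184099; C: 0.926884.
By total probability, P(X ≤ 3) = 0.37·0 + 0.32·0.000184099 + 0.31·0.926884 = 0.287393.

0.2874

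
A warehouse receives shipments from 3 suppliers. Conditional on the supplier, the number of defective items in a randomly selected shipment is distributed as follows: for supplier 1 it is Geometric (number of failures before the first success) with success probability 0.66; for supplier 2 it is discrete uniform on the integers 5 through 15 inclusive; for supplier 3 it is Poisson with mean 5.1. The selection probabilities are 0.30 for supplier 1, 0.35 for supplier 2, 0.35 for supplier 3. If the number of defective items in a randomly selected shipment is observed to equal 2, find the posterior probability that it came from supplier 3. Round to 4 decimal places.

0.5480

Likelihoods P(X=2 | ·): 1: 0.076296; 2: 0; 3: 0.0792882.
Posterior ∝ prior × likelihood. Numerator for 3: 0.35·0.0792882 = 0.0277509.
Normalizing constant: 0.3·0.076296 + 0.35·0 + 0.35·0.0792882 = 0.0506397.
P(3 | observation) = 0.0277509 / 0.0506397 = 0.548006.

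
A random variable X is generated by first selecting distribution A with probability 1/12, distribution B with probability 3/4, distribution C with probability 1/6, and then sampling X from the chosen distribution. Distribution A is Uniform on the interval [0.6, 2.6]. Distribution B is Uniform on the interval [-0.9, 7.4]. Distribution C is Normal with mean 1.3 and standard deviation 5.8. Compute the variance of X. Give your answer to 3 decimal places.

10.587

Per component, A: μ=1.6, E[X²]=2.89333; B: μ=3.25, E[X²]=16.3033; C: μ=1.3, E[X²]=35.33.
E[X] = 0.0833333·1.6 + 0.75·3.25 + 0.166667·1.3 = 2.7875.
E[X²] = 0.0833333·2.89333 + 0.75·16.3033 + 0.166667·35.33 = 18.3569.
Var(X) = E[X²] − (E[X])² = 18.3569 − 7.77016 = 10.5868.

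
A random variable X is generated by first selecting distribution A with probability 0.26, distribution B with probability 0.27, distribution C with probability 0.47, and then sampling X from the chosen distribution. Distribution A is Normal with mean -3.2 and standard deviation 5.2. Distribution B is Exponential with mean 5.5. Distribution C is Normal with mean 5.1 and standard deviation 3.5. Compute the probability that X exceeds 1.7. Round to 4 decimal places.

Conditional on each component, P(X > 1.7): A: 0.173018; B: 0.734114; C: 0.834333.
By total probability, P(X > 1.7) = 0.26·0.173018 + 0.27·0.734114 + 0.47·0.834333 = 0.635332.

0.6353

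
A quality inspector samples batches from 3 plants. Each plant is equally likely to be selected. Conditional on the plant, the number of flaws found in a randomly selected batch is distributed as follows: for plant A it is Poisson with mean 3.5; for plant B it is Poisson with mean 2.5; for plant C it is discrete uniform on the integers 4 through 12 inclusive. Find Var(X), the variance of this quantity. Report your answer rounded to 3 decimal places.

9.944

Per component, A: μ=3.5, E[X²]=15.75; B: μ=2.5, E[X²]=8.75; C: μ=8, E[X²]=70.6667.
E[X] = 0.333333·3.5 + 0.333333·2.5 + 0.333333·8 = 4.66667.
E[X²] = 0.333333·15.75 + 0.333333·8.75 + 0.333333·70.6667 = 31.7222.
Var(X) = E[X²] − (E[X])² = 31.7222 − 21.7778 = 9.94444.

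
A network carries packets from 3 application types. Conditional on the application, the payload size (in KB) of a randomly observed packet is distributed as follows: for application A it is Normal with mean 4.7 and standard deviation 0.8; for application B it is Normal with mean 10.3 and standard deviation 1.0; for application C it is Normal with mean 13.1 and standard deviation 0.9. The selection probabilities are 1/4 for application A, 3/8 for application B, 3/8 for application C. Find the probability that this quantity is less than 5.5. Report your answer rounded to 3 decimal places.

0.210

Conditional on each application, P(X < 5.5): A: 0.841345; B: 7.93328e-07; C: 0.
By total probability, P(X < 5.5) = 0.25·0.841345 + 0.375·7.93328e-07 + 0.375·0 = 0.210336.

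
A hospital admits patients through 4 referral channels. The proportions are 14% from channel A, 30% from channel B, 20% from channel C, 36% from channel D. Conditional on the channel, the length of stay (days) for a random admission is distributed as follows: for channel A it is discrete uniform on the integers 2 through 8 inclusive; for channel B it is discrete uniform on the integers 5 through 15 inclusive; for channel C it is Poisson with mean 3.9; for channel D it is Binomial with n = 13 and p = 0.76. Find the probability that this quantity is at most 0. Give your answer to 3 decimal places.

0.004

Conditional on each channel, P(X ≤ 0): A: 0; B: 0; C: 0.0202419; D: 8.76488e-09.
By total probability, P(X ≤ 0) = 0.14·0 + 0.3·0 + 0.2·0.0202419 + 0.36·8.76488e-09 = 0.00404839.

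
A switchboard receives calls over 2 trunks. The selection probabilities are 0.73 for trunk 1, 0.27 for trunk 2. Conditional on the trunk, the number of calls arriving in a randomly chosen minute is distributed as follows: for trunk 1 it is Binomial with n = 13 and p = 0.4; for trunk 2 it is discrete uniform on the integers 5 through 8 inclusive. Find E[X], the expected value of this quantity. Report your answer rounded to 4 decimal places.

5.5510

Component means — 1: 5.2; 2: 6.5.
E[X] = 0.73·5.2 + 0.27·6.5 = 5.551.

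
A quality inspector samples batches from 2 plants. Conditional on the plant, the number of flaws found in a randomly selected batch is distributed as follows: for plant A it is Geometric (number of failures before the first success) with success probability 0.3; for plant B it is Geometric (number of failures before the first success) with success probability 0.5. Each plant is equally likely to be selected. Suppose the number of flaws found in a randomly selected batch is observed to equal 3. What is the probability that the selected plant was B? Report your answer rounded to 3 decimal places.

Likelihoods P(X=3 | ·): A: 0.1029; B: 0.0625.
Posterior ∝ prior × likelihood. Numerator for B: 0.5·0.0625 = 0.03125.
Normalizing constant: 0.5·0.1029 + 0.5·0.0625 = 0.0827.
P(B | observation) = 0.03125 / 0.0827 = 0.377872.

0.378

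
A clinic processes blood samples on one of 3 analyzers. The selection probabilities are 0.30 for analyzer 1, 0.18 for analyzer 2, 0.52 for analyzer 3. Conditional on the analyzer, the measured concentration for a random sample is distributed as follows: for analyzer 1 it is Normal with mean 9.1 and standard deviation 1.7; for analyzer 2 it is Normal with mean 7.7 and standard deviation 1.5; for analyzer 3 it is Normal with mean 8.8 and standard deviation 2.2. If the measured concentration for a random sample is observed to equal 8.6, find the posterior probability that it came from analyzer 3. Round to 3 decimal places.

Likelihoods f(8.6 | ·): 1: 0.224738; 2: 0.22215; 3: 0.18059.
Posterior ∝ prior × likelihood. Numerator for 3: 0.52·0.18059 = 0.0939066.
Normalizing constant: 0.3·0.224738 + 0.18·0.22215 + 0.52·0.18059 = 0.201315.
P(3 | observation) = 0.0939066 / 0.201315 = 0.466466.

0.466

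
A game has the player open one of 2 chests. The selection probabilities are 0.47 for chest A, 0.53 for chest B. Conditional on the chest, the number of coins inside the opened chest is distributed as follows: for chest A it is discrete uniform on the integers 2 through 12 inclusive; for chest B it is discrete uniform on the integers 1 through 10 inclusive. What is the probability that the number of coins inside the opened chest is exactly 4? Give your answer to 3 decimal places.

Conditional on each chest, P(X = 4): A: 0.0909091; B: 0.1.
By total probability, P(X = 4) = 0.47·0.0909091 + 0.53·0.1 = 0.0957273.

0.096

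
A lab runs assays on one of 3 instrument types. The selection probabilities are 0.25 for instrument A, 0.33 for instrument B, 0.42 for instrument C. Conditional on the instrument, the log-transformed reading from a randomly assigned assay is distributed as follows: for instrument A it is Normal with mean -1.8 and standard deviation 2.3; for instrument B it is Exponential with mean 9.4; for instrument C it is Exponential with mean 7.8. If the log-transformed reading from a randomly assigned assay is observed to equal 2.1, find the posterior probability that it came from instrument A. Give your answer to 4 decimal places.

0.1295

Likelihoods f(2.1 | ·): A: 0.0411939; B: 0.0850842; C: 0.0979445.
Posterior ∝ prior × likelihood. Numerator for A: 0.25·0.0411939 = 0.0102985.
Normalizing constant: 0.25·0.0411939 + 0.33·0.0850842 + 0.42·0.0979445 = 0.0795129.
P(A | observation) = 0.0102985 / 0.0795129 = 0.129519.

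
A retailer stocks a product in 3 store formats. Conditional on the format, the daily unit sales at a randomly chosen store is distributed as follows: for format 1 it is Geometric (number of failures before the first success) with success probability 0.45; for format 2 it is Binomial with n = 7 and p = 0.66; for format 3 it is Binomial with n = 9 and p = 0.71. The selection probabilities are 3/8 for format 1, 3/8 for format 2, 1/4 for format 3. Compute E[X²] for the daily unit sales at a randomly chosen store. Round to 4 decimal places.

20.8432

For each component E[X²] = Var + (mean)², giving 1: 4.20988; 2: 22.9152; 3: 42.6852.
Overall E[X²] = 0.375·4.20988 + 0.375·22.9152 + 0.25·42.6852 = 20.8432.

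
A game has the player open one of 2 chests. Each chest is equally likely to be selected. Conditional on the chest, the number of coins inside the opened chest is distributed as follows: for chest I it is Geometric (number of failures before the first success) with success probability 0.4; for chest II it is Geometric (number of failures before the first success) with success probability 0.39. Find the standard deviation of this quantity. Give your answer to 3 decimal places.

Per component, I: μ=1.5, E[X²]=6; II: μ=1.5641, E[X²]=6.45694.
E[X] = 0.5·1.5 + 0.5·1.5641 = 1.53205.
E[X²] = 0.5·6 + 0.5·6.45694 = 6.22847.
Var(X) = E[X²] − (E[X])² = 6.22847 − 2.34718 = 3.88129.
SD(X) = √3.88129 = 1.9701.

1.970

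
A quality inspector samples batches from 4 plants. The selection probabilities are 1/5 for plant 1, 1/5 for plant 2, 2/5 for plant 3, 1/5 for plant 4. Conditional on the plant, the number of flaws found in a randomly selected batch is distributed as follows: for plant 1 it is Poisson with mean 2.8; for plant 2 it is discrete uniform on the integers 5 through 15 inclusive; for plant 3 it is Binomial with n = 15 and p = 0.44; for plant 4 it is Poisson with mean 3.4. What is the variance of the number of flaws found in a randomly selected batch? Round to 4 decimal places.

11.4480

Per component, 1: μ=2.8, E[X²]=10.64; 2: μ=10, E[X²]=110; 3: μ=6.6, E[X²]=47.256; 4: μ=3.4, E[X²]=14.96.
E[X] = 0.2·2.8 + 0.2·10 + 0.4·6.6 + 0.2·3.4 = 5.88.
E[X²] = 0.2·10.64 + 0.2·110 + 0.4·47.256 + 0.2·14.96 = 46.0224.
Var(X) = E[X²] − (E[X])² = 46.0224 − 34.5744 = 11.448.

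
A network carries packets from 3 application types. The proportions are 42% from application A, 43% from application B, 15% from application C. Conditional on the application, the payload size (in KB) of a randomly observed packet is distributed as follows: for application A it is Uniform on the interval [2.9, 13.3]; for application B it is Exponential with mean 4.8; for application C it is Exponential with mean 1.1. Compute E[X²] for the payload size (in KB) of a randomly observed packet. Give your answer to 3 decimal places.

For each component E[X²] = Var + (mean)², giving A: 74.6233; B: 46.08; C: 2.42.
Overall E[X²] = 0.42·74.6233 + 0.43·46.08 + 0.15·2.42 = 51.5192.

51.519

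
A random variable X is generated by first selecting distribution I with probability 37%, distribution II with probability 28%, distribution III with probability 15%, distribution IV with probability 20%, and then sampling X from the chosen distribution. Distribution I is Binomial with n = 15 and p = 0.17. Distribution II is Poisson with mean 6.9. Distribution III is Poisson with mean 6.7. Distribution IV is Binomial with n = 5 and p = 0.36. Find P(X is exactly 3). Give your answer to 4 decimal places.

Conditional on each component, P(X = 3): I: 0.238944; II: 0.0551778; III: 0.0617021; IV: 0.191103.
By total probability, P(X = 3) = 0.37·0.238944 + 0.28·0.0551778 + 0.15·0.0617021 + 0.2·0.191103 = 0.151335.

0.1513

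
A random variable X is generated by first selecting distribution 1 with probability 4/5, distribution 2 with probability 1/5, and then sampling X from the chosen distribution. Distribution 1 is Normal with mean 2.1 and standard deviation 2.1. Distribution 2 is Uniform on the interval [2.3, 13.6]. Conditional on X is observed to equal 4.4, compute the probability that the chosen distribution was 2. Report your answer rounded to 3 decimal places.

Likelihoods f(4.4 | ·): 1: 0.104283; 2: 0.0884956.
Posterior ∝ prior × likelihood. Numerator for 2: 0.2·0.0884956 = 0.0176991.
Normalizing constant: 0.8·0.104283 + 0.2·0.0884956 = 0.101125.
P(2 | observation) = 0.0176991 / 0.101125 = 0.175022.

0.175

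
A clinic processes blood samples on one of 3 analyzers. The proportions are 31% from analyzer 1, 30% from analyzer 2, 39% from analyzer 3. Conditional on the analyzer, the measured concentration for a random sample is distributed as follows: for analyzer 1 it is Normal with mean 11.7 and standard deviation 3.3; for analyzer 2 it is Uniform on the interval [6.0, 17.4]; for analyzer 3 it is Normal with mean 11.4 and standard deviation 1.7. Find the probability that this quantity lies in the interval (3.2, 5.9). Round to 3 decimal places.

0.011

Conditional on each analyzer, P(3.2 < X < 5.9): 1: 0.0344088; 2: 0; 3: 0.000606882.
By total probability, P(3.2 < X < 5.9) = 0.31·0.0344088 + 0.3·0 + 0.39·0.000606882 = 0.0109034.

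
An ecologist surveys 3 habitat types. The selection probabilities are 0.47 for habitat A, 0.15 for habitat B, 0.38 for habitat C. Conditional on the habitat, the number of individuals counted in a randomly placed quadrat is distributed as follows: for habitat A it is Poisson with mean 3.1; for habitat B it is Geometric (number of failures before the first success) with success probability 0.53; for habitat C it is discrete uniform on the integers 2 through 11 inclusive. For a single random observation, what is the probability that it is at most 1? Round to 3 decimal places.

Conditional on each habitat, P(X ≤ 1): A: 0.184702; B: 0.7791; C: 0.
By total probability, P(X ≤ 1) = 0.47·0.184702 + 0.15·0.7791 + 0.38·0 = 0.203675.

0.204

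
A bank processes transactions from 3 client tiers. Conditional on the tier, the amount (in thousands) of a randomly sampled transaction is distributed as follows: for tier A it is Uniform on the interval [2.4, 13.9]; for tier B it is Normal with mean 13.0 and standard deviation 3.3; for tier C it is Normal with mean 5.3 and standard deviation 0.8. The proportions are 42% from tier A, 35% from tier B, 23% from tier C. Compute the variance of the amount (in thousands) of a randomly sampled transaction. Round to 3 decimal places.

17.603

Per component, A: μ=8.15, E[X²]=77.4433; B: μ=13, E[X²]=179.89; C: μ=5.3, E[X²]=28.73.
E[X] = 0.42·8.15 + 0.35·13 + 0.23·5.3 = 9.192.
E[X²] = 0.42·77.4433 + 0.35·179.89 + 0.23·28.73 = 102.096.
Var(X) = E[X²] − (E[X])² = 102.096 − 84.4929 = 17.6027.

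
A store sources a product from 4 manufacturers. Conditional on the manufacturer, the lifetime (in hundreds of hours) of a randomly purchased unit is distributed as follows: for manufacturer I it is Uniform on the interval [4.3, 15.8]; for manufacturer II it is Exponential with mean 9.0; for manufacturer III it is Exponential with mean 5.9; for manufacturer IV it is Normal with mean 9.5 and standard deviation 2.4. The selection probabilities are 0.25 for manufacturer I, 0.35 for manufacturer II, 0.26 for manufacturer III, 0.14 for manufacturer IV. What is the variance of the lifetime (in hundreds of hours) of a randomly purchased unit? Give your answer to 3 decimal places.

Per component, I: μ=10.05, E[X²]=112.023; II: μ=9, E[X²]=162; III: μ=5.9, E[X²]=69.62; IV: μ=9.5, E[X²]=96.01.
E[X] = 0.25·10.05 + 0.35·9 + 0.26·5.9 + 0.14·9.5 = 8.5265.
E[X²] = 0.25·112.023 + 0.35·162 + 0.26·69.62 + 0.14·96.01 = 116.248.
Var(X) = E[X²] − (E[X])² = 116.248 − 72.7012 = 43.5472.

43.547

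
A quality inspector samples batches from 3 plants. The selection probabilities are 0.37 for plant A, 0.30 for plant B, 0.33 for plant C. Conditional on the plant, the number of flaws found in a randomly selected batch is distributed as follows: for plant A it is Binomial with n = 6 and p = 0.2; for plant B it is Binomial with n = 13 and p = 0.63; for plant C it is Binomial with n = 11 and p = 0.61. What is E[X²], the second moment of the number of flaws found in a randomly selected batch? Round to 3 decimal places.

For each component E[X²] = Var + (mean)², giving A: 2.4; B: 70.1064; C: 47.641.
Overall E[X²] = 0.37·2.4 + 0.3·70.1064 + 0.33·47.641 = 37.6414.

37.641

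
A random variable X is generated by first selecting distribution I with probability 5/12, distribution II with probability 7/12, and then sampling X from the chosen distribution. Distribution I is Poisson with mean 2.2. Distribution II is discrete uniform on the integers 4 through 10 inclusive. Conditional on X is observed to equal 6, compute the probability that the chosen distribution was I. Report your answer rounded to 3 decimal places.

0.080

Likelihoods P(X=6 | ·): I: 0.0174484; II: 0.142857.
Posterior ∝ prior × likelihood. Numerator for I: 0.416667·0.0174484 = 0.00727017.
Normalizing constant: 0.416667·0.0174484 + 0.583333·0.142857 = 0.0906035.
P(I | observation) = 0.00727017 / 0.0906035 = 0.0802416.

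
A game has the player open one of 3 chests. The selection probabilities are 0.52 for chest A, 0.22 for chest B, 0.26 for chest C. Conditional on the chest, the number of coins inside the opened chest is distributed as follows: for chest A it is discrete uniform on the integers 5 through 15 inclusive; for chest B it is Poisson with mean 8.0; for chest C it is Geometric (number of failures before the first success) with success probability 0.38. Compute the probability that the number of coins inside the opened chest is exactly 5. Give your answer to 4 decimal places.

Conditional on each chest, P(X = 5): A: 0.0909091; B: 0.0916037; C: 0.034813.
By total probability, P(X = 5) = 0.52·0.0909091 + 0.22·0.0916037 + 0.26·0.034813 = 0.0764769.

0.0765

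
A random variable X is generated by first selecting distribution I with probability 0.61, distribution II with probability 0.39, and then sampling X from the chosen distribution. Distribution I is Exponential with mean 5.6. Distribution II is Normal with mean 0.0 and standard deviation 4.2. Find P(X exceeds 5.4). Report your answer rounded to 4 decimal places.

0.2713

Conditional on each component, P(X > 5.4): I: 0.381255; II: 0.0992714.
By total probability, P(X > 5.4) = 0.61·0.381255 + 0.39·0.0992714 = 0.271282.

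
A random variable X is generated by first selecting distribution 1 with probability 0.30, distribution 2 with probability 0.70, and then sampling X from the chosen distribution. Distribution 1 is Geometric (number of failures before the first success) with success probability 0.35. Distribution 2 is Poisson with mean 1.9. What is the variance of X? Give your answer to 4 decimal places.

Per component, 1: μ=1.85714, E[X²]=8.7551; 2: μ=1.9, E[X²]=5.51.
E[X] = 0.3·1.85714 + 0.7·1.9 = 1.88714.
E[X²] = 0.3·8.7551 + 0.7·5.51 = 6.48353.
Var(X) = E[X²] − (E[X])² = 6.48353 − 3.56131 = 2.92222.

2.9222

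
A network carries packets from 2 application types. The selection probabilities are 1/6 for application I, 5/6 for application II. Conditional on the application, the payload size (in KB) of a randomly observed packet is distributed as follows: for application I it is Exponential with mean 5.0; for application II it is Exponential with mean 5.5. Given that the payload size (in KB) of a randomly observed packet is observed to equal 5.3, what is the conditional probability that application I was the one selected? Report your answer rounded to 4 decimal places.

Likelihoods f(5.3 | ·): I: 0.0692912; II: 0.0693642.
Posterior ∝ prior × likelihood. Numerator for I: 0.166667·0.0692912 = 0.0115485.
Normalizing constant: 0.166667·0.0692912 + 0.833333·0.0693642 = 0.069352.
P(I | observation) = 0.0115485 / 0.069352 = 0.16652.

0.1665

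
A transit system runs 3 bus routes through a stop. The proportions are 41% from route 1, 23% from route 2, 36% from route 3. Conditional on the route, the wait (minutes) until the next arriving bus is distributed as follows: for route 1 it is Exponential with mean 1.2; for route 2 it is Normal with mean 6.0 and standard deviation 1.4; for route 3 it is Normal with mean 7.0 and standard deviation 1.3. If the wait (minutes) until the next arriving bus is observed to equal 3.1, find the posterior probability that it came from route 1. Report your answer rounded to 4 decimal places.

0.7436

Likelihoods f(3.1 | ·): 1: 0.0629349; 2: 0.033346; 3: 0.00340911.
Posterior ∝ prior × likelihood. Numerator for 1: 0.41·0.0629349 = 0.0258033.
Normalizing constant: 0.41·0.0629349 + 0.23·0.033346 + 0.36·0.00340911 = 0.0347001.
P(1 | observation) = 0.0258033 / 0.0347001 = 0.743608.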